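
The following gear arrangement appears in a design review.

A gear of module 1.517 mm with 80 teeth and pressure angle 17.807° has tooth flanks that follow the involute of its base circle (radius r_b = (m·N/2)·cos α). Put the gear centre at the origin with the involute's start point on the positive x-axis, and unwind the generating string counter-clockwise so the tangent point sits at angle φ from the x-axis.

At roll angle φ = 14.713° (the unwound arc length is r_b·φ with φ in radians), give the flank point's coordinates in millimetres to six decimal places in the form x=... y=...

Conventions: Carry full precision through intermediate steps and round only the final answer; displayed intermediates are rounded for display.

x=59.646469 y=0.323946

class = single-mesh tooth geometry [base-circle involute, m = 1.517, 80T]
pitch radius r_p = m·N/2 = 1.517·80/2 = 60.680000
base radius r_b = r_p·cos α = 60.680000·cos 17.807° = 57.772945
roll angle φ = 14.713° = 0.25679029 rad
x = r_b·(cos φ + φ·sin φ) = 59.646469
y = r_b·(sin φ − φ·cos φ) = 0.323946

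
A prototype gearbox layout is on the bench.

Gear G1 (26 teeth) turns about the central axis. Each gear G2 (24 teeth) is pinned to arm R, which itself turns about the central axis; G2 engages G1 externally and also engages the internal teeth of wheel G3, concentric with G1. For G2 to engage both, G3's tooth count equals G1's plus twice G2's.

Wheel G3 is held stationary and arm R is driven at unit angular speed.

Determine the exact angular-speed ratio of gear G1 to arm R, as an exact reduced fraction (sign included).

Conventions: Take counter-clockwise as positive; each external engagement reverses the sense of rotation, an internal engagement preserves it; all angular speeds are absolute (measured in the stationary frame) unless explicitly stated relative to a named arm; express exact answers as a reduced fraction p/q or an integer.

topology: planetary set — G1 26T / G2 24T / G3 74T, arm = carrier (Willis)
ring teeth: 26 + 2·24 = 74
26(ω_sun−ω_arm) = −74(ω_ring−ω_arm),  ω_ring = 0, ω_arm = 1
ω_sun = 1 − (74/26)(0−1) = 50/13
ω_out/ω_in = 50/13

50/13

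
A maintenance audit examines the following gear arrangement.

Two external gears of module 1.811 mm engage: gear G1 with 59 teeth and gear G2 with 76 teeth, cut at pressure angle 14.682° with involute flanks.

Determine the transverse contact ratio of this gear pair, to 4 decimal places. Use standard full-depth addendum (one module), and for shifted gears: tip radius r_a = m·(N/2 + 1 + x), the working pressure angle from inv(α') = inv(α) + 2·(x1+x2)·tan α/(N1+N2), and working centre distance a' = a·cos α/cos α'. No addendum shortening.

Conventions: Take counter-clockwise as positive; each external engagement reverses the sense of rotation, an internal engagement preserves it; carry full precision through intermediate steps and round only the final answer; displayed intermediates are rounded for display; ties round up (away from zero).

class = single-mesh tooth geometry [involute pair 59T × 76T, m = 1.811]
base radii: r_b1 = 51.680053, r_b2 = 66.570915
tip radii: r_a1 = 55.235500, r_a2 = 70.629000
no profile shift: α' = α, a' = a
action lengths: √(r_a1²−r_b1²) = 19.496990, √(r_a2²−r_b2²) = 23.595951
base pitch p_b = π·m·cos α = 5.503650
CR = (19.496990 + 23.595951 − 122.242500·sin 14.68200°)/5.503650 = 2.200373
contact ratio ≈ 2.2004

2.2004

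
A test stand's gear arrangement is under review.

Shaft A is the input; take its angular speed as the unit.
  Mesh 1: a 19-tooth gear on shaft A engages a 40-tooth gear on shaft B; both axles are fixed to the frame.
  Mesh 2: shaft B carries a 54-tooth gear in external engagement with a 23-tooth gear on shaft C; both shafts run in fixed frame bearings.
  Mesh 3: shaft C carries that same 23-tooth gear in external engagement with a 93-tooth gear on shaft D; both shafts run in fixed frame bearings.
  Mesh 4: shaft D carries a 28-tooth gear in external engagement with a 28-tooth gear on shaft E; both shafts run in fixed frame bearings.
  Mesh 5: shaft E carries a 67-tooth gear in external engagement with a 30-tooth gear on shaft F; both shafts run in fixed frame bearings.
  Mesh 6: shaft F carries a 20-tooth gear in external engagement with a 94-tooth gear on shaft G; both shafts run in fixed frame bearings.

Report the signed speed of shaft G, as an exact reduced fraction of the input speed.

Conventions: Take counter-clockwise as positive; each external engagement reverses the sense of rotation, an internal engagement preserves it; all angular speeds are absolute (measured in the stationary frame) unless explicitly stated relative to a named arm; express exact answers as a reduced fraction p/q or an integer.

6-mesh fixed-axis compound train (all bearings frame-fixed)
mesh 1 [19T→40T]: |ω|/ω_in = 1×19/40 = 19/40, sense flips to −
mesh 2 [54T→23T]: |ω|/ω_in = (19/40)×54/23 = 513/460, sense flips to +
mesh 3 [23T→93T]: |ω|/ω_in = (513/460)×23/93 = 171/620, sense flips to −
mesh 4 [28T→28T]: |ω|/ω_in = (171/620)×28/28 = 171/620, sense flips to +
mesh 5 [67T→30T]: |ω|/ω_in = (171/620)×67/30 = 3819/6200, sense flips to −
mesh 6 [20T→94T]: |ω|/ω_in = (3819/6200)×20/94 = 3819/29140, sense flips to +
signed output speed (× input speed) = 3819/29140

3819/29140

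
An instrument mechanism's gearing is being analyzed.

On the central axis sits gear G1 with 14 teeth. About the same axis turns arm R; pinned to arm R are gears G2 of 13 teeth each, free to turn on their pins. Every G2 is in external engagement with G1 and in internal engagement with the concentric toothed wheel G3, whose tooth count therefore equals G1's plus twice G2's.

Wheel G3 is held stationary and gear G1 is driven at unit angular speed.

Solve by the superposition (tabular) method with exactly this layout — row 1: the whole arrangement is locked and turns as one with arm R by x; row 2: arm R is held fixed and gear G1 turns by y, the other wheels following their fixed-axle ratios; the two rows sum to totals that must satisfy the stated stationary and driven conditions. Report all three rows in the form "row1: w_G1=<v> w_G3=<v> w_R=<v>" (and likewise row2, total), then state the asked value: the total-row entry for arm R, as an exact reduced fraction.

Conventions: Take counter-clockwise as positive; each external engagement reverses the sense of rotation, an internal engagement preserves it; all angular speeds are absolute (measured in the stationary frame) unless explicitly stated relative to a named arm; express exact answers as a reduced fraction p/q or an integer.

class = planetary set [G3 = 14+2·13 = 40; Willis about the carrier]
row 1 — lock + rotate with arm: ω_sun = ω_ring = ω_arm = x
superposition row 2 [arm held]: sun y, ring −(14/40)·y, arm 0
boundary: total ω_ring = x − (14/40)·y = 0 and total ω_sun = x + y = 1  ⇒  y = 20/27, x = 7/27
row 2 ring = −(14/40)·20/27 = -7/27
totals (row 1 + row 2): sun 7/27 + 20/27 = 1, ring 7/27 + (-7/27) = 0, arm 7/27 + 0 = 7/27
asked cell (total, arm) = 7/27

row1: w_G1=7/27 w_G3=7/27 w_R=7/27
row2: w_G1=20/27 w_G3=-7/27 w_R=0
total: w_G1=1 w_G3=0 w_R=7/27
asked value: 7/27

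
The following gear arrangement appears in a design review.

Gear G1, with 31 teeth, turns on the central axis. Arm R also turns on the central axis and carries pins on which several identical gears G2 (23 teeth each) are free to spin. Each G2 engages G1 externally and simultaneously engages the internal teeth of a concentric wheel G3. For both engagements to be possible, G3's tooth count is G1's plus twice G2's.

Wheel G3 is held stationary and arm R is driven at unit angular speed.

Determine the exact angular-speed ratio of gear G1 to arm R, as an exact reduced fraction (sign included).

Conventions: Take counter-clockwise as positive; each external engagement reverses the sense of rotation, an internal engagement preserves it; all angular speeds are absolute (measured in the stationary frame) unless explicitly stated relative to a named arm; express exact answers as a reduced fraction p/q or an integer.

recognized (axles ride arm R): planetary set, 31/23/77 teeth
ring teeth: 31 + 2·23 = 77
31(ω_sun−ω_arm) = −77(ω_ring−ω_arm),  ω_ring = 0, ω_arm = 1
ω_sun = 1 − (77/31)(0−1) = 108/31
ω_out/ω_in = 108/31

108/31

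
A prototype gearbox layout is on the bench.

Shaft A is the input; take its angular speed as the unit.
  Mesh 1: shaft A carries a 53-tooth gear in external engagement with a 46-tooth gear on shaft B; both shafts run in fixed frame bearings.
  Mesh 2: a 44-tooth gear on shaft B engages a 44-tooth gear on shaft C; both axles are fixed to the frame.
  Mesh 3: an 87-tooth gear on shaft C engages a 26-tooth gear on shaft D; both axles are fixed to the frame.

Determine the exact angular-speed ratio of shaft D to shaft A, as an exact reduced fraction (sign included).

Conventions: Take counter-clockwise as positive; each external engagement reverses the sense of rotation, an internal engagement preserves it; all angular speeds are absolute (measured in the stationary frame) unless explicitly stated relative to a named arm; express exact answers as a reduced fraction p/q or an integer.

-4611/1196

class = fixed-axis compound train [3 meshes; 3 ratios multiply, 3 sense flips]
mesh 1 [53T→46T]: running ratio 53/46, sense −
mesh 2 [44T→44T]: running ratio 53/46, sense +
mesh 3 [87T→26T]: running ratio 4611/1196, sense −
ω_out/ω_in = -4611/1196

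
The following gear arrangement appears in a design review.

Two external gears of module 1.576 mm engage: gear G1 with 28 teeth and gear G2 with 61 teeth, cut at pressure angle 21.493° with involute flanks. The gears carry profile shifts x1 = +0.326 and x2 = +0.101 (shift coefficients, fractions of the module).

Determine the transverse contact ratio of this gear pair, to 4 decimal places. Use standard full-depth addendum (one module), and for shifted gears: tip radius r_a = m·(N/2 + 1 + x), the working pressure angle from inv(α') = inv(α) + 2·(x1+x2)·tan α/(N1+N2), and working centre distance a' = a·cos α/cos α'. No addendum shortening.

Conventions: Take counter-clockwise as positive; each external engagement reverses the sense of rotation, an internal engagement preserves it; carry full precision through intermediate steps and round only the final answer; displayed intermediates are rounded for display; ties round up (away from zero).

class = single-mesh tooth geometry [involute pair 28T × 61T, m = 1.576]
base radii: r_b1 = 20.529721, r_b2 = 44.725464
tip radii: r_a1 = 24.153776, r_a2 = 49.803176
inv(α') = inv(21.493°) + 2·(+0.326+0.101)·tan α/(28+61) = 0.02242415  ⇒  α' = 22.79933°
a' = a·cos α / cos α' = 70.1320·cos 21.493°/cos 22.79933° = 70.785846
action lengths: √(r_a1²−r_b1²) = 12.725386, √(r_a2²−r_b2²) = 21.908657
base pitch p_b = π·m·cos α = 4.606859
CR = (12.725386 + 21.908657 − 70.785846·sin 22.79933°)/4.606859 = 1.563796
contact ratio ≈ 1.5638

1.5638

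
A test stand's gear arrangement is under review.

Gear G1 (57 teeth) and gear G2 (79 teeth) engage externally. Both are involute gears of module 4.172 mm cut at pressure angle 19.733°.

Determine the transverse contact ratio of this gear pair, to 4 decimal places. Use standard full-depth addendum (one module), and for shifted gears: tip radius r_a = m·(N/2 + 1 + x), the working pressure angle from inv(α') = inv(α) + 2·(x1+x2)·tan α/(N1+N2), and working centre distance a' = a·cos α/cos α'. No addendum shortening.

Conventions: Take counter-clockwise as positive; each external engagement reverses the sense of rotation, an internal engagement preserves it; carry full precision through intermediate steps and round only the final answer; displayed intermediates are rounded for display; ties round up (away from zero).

1.8162

class = single-mesh tooth geometry [involute pair 57T × 79T, m = 4.172]
base radii: r_b1 = 111.919627, r_b2 = 155.116676
tip radii: r_a1 = 123.074000, r_a2 = 168.966000
no profile shift: α' = α, a' = a
action lengths: √(r_a1²−r_b1²) = 51.197720, √(r_a2²−r_b2²) = 66.994970
base pitch p_b = π·m·cos α = 12.337048
CR = (51.197720 + 66.994970 − 283.696000·sin 19.73300°)/12.337048 = 1.816180
contact ratio ≈ 1.8162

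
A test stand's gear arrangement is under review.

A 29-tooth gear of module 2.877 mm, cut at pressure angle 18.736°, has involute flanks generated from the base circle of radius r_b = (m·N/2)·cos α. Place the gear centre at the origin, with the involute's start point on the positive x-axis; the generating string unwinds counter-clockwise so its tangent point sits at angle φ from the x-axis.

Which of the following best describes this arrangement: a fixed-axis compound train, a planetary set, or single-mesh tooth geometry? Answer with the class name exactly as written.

single-mesh tooth geometry

topology: single-mesh involute geometry — m = 2.877, N = 29
classification: single-mesh tooth geometry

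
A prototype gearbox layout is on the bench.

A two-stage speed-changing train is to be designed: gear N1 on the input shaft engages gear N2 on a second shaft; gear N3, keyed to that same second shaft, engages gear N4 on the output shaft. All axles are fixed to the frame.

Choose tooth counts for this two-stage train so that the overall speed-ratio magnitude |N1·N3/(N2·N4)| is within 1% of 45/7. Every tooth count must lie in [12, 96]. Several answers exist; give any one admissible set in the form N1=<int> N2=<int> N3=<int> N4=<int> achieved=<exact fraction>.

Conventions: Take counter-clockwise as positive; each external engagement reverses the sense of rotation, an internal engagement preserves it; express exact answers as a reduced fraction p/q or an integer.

N1=12 N2=14 N3=90 N4=12 achieved=45/7

2-stage fixed-axis compound train for ratio 45/7
target = 45/7 in lowest terms: an exact hit needs N1·N3 = k·45 and N2·N4 = k·7 for one integer k, every count in [12, 96]; additionally prefer no 1:1 stage (N1 ≠ N2, N3 ≠ N4)
k = 1…23: no 1:1-free in-range split of k·45 and k·7 into factor pairs; take k = 24
k = 24: N1·N3 = 1080 = 12·90, N2·N4 = 168 = 14·12
achieved = 12·90/(14·12) = 45/7; |achieved − target| = 0 ≤ 9/140 ✓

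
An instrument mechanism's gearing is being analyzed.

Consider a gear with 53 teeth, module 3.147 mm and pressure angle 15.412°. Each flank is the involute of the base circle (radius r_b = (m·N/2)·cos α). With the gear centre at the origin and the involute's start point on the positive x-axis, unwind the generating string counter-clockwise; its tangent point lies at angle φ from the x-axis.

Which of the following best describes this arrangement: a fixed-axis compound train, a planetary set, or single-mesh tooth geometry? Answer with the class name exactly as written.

class = single-mesh tooth geometry [base-circle involute, m = 3.147, 53T]
classification: single-mesh tooth geometry

single-mesh tooth geometry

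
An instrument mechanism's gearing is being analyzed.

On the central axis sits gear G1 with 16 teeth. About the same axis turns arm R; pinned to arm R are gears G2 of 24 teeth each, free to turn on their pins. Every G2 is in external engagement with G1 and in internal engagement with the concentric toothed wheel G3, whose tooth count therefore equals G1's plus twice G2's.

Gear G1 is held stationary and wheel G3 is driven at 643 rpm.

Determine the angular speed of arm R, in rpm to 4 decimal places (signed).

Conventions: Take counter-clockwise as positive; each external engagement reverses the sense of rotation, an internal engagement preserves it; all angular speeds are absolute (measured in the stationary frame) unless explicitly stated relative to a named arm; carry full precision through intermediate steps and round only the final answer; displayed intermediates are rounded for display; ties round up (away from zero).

+514.4000 rpm

topology: planetary set — G1 16T / G2 24T / G3 64T, arm = carrier (Willis)
normalise by the input: solve with ω_ring = 1, then scale by 643 rpm
ring teeth: 16 + 2·24 = 64
16(ω_sun−ω_arm) = −64(ω_ring−ω_arm),  ω_sun = 0, ω_ring = 1
16(0−ω_arm) = −64(1−ω_arm)  ⇒  80·ω_arm = 64  ⇒  ω_arm = 4/5
scale: ω_arm = 4/5 × 643 rpm = +514.4000 rpm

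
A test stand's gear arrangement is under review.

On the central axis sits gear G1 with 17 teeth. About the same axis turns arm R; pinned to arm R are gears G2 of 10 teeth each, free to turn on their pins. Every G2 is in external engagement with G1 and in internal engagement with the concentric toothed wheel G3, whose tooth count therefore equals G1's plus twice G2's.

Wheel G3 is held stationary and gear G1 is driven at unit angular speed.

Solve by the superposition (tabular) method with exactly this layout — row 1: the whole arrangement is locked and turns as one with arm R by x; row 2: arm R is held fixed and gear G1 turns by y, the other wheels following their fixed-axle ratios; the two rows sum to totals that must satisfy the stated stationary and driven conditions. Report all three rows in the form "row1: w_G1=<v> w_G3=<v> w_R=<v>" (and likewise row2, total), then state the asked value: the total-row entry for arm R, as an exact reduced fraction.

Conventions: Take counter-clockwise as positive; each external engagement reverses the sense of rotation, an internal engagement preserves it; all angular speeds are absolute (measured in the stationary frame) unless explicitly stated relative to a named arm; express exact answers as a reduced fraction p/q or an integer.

row1: w_G1=17/54 w_G3=17/54 w_R=17/54
row2: w_G1=37/54 w_G3=-17/54 w_R=0
total: w_G1=1 w_G3=0 w_R=17/54
asked value: 17/54

planetary set (17T centre, 10T on arm, 37T internal) — Willis relation
row 1 — lock + rotate with arm: ω_sun = ω_ring = ω_arm = x
row 2 (arm held, sun turns y): ω_ring = −(17/37)·y, ω_arm = 0
boundary: total ω_ring = x − (17/37)·y = 0 and total ω_sun = x + y = 1  ⇒  y = 37/54, x = 17/54
row 2 ring = −(17/37)·37/54 = -17/54
totals (row 1 + row 2): sun 17/54 + 37/54 = 1, ring 17/54 + (-17/54) = 0, arm 17/54 + 0 = 17/54
asked cell (total, arm) = 17/54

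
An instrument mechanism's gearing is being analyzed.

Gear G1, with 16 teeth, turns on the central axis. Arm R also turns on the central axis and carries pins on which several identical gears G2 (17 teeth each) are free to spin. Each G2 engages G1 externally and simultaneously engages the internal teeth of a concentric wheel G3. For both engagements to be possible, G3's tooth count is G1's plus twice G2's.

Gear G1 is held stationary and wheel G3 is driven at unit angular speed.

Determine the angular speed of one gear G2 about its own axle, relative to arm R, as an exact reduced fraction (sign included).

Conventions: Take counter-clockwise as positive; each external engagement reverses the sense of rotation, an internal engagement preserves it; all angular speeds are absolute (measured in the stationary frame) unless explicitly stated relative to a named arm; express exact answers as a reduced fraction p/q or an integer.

recognized (axles ride arm R): planetary set, 16/17/50 teeth
ring teeth: 16 + 2·17 = 50
16(ω_sun−ω_arm) = −50(ω_ring−ω_arm),  ω_sun = 0, ω_ring = 1
16(0−ω_arm) = −50(1−ω_arm)  ⇒  66·ω_arm = 50  ⇒  ω_arm = 25/33
sun–planet mesh: 16·(0−25/33) = −17·(ω_p−ω_arm)  ⇒  ω_p−ω_arm = 400/561
exact speed ratio = 400/561

400/561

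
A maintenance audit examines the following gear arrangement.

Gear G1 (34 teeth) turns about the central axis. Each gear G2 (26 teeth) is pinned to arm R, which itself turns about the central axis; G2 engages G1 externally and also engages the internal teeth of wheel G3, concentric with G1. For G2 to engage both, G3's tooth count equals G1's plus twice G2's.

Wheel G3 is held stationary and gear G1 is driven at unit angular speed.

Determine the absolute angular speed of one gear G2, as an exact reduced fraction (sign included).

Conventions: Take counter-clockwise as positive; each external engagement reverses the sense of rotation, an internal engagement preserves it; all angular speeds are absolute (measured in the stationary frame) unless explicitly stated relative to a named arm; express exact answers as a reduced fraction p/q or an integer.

planetary set (34T centre, 26T on arm, 86T internal) — Willis relation
ring teeth: 34 + 2·26 = 86
34(ω_sun−ω_arm) = −86(ω_ring−ω_arm),  ω_ring = 0, ω_sun = 1
34(1−ω_arm) = −86(0−ω_arm)  ⇒  120·ω_arm = 34  ⇒  ω_arm = 17/60
sun–planet mesh: 34·(1−17/60) = −26·(ω_p−ω_arm)  ⇒  ω_p−ω_arm = -731/780
ω_p = 17/60 − 731/780 = -17/26
exact speed ratio = -17/26

-17/26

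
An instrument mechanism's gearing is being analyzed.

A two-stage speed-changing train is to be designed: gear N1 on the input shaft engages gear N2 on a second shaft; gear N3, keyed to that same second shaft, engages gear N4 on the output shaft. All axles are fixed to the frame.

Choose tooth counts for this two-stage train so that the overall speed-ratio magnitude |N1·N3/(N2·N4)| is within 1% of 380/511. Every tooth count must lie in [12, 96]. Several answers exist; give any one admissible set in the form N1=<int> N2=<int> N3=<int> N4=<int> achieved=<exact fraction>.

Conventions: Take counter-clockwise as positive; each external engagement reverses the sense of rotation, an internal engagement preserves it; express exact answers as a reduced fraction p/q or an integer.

N1=19 N2=14 N3=40 N4=73 achieved=380/511

topology: fixed-axis compound train — 2 stages, target 380/511
target = 380/511 in lowest terms: an exact hit needs N1·N3 = k·380 and N2·N4 = k·511 for one integer k, every count in [12, 96]; additionally prefer no 1:1 stage (N1 ≠ N2, N3 ≠ N4)
k = 1: no 1:1-free in-range split of k·380 and k·511 into factor pairs; take k = 2
k = 2: N1·N3 = 760 = 19·40, N2·N4 = 1022 = 14·73
achieved = 19·40/(14·73) = 380/511; |achieved − target| = 0 ≤ 19/2555 ✓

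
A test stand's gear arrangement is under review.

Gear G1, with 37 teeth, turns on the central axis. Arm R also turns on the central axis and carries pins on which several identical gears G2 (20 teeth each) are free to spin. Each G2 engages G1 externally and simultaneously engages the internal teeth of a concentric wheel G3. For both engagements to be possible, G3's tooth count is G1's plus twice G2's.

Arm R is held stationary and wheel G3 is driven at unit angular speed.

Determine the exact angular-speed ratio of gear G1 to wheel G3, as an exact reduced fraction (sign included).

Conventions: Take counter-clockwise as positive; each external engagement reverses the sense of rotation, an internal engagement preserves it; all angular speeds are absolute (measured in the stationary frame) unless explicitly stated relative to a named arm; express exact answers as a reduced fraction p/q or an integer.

-77/37

recognized (axles ride arm R): planetary set, 37/20/77 teeth
ring teeth: 37 + 2·20 = 77
37(ω_sun−ω_arm) = −77(ω_ring−ω_arm),  ω_arm = 0, ω_ring = 1
ω_sun = 0 − (77/37)(1−0) = -77/37
ω_out/ω_in = -77/37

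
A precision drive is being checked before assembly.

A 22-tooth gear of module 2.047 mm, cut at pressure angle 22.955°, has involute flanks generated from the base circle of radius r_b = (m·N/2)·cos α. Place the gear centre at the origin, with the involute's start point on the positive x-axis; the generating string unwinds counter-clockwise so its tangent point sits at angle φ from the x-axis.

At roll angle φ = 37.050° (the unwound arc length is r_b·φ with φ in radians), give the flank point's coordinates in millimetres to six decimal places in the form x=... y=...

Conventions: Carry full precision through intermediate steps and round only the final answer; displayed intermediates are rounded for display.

class = single-mesh tooth geometry [base-circle involute, m = 2.047, 22T]
pitch radius r_p = m·N/2 = 2.047·22/2 = 22.517000
base radius r_b = r_p·cos α = 22.517000·cos 22.955° = 20.733911
roll angle φ = 37.050° = 0.64664449 rad
x = r_b·(cos φ + φ·sin φ) = 24.626100
y = r_b·(sin φ − φ·cos φ) = 1.791789

x=24.626100 y=1.791789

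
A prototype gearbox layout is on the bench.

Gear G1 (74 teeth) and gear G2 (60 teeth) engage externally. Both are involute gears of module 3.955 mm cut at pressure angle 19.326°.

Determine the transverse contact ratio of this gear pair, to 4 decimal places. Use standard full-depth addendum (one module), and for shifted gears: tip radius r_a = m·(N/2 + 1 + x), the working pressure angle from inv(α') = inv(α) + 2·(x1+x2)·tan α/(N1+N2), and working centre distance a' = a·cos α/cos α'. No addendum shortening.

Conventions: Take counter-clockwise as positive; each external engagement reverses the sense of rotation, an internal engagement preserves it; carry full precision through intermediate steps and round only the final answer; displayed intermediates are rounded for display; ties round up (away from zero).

1.8407

topology: single-mesh involute geometry — m = 3.955, 74T/60T pair
base radii: r_b1 = 138.089150, r_b2 = 111.964176
tip radii: r_a1 = 150.290000, r_a2 = 122.605000
no profile shift: α' = α, a' = a
action lengths: √(r_a1²−r_b1²) = 59.316698, √(r_a2²−r_b2²) = 49.960077
base pitch p_b = π·m·cos α = 11.724861
CR = (59.316698 + 49.960077 − 264.985000·sin 19.32600°)/11.724861 = 1.840699
contact ratio ≈ 1.8407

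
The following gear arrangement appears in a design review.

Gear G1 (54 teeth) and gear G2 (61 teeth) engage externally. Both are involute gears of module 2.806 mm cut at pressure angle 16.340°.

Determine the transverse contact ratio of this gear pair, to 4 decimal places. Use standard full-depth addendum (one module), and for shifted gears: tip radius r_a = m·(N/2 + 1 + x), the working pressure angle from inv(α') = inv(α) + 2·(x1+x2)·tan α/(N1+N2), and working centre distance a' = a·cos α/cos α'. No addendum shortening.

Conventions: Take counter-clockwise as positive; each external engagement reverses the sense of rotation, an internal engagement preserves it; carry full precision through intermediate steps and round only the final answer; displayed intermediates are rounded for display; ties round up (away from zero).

2.0185

recognized (one external pair, fixed centres): single-mesh tooth geometry, m = 2.806, N1 = 54, N2 = 61
base radii: r_b1 = 72.701906, r_b2 = 82.126227
tip radii: r_a1 = 78.568000, r_a2 = 88.389000
no profile shift: α' = α, a' = a
action lengths: √(r_a1²−r_b1²) = 29.788647, √(r_a2²−r_b2²) = 32.678711
base pitch p_b = π·m·cos α = 8.459251
CR = (29.788647 + 32.678711 − 161.345000·sin 16.34000°)/8.459251 = 2.018511
contact ratio ≈ 2.0185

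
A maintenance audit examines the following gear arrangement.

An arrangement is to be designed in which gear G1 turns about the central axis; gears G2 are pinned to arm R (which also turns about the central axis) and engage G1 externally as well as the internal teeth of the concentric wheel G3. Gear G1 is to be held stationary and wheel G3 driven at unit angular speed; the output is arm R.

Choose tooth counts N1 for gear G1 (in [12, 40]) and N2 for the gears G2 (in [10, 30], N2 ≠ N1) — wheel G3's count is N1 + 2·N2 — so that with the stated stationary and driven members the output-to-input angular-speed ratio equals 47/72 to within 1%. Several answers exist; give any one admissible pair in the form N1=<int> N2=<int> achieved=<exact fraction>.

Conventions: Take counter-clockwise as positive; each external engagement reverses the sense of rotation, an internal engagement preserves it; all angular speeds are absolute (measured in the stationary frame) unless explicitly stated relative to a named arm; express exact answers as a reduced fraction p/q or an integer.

N1=25 N2=11 achieved=47/72

topology: planetary set — design target 47/72, arm = carrier (Willis)
Willis with ω_sun = 0: ω_arm/ω_ring = N3/(N1+N3); set equal to 47/72  ⇒  N3/N1 = (47/72)/(1 − 47/72) = 47/25
N3 = N1 + 2·N2  ⇒  N2/N1 = (N3/N1 − 1)/2 = (47/25 − 1)/2 = 11/25
smallest multiple with N1 ≥ 12 and N2 ≥ 10: k = 1  ⇒  N1 = 1·25 = 25, N2 = 1·11 = 11 (N1 ≤ 40, N2 ≤ 30, N2 ≠ N1 ✓), N3 = 25 + 2·11 = 47
check: N3/(N1+N3) with N1 = 25, N3 = 47 gives 47/72; |achieved − target| = 0 ≤ 47/7200 ✓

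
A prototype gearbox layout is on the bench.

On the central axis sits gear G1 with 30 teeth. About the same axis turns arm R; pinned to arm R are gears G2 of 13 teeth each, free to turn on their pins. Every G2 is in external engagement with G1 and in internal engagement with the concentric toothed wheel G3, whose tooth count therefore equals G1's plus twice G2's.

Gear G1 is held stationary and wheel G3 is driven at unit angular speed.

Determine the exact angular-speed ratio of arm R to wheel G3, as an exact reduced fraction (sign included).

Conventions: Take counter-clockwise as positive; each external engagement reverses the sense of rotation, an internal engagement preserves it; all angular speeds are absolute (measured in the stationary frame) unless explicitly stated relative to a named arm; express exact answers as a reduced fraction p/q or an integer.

planetary set (30T centre, 13T on arm, 56T internal) — Willis relation
ring teeth: 30 + 2·13 = 56
30(ω_sun−ω_arm) = −56(ω_ring−ω_arm),  ω_sun = 0, ω_ring = 1
30(0−ω_arm) = −56(1−ω_arm)  ⇒  86·ω_arm = 56  ⇒  ω_arm = 28/43
ω_out/ω_in = 28/43

28/43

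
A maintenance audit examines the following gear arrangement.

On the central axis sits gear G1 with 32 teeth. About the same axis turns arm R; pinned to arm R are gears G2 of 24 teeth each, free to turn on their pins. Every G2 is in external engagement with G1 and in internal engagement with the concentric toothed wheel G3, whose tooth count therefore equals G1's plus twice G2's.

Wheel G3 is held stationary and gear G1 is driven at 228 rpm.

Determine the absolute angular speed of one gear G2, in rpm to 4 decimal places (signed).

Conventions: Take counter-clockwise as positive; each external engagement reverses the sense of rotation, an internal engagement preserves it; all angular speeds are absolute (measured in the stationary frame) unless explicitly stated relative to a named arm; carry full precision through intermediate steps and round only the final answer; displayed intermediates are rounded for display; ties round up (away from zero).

-152.0000 rpm

topology: planetary set — G1 32T / G2 24T / G3 80T, arm = carrier (Willis)
normalise by the input: solve with ω_sun = 1, then scale by 228 rpm
ring teeth: 32 + 2·24 = 80
32(ω_sun−ω_arm) = −80(ω_ring−ω_arm),  ω_ring = 0, ω_sun = 1
32(1−ω_arm) = −80(0−ω_arm)  ⇒  112·ω_arm = 32  ⇒  ω_arm = 2/7
sun–planet mesh: 32·(1−2/7) = −24·(ω_p−ω_arm)  ⇒  ω_p−ω_arm = -20/21
ω_p = 2/7 − 20/21 = -2/3
scale: ω_p = -2/3 × 228 rpm = -152.0000 rpm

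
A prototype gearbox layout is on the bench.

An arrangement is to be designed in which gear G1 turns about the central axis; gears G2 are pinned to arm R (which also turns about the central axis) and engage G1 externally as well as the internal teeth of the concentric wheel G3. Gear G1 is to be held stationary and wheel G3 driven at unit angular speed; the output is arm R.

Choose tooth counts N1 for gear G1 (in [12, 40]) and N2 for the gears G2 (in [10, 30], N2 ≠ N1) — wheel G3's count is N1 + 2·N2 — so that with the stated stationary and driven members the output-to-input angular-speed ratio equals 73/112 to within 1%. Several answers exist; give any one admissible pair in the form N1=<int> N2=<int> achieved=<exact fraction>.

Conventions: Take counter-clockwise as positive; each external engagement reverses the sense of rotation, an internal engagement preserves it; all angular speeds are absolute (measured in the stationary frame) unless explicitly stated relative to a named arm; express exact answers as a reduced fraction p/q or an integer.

planetary set to be sized for 73/112 (Willis relation)
Willis with ω_sun = 0: ω_arm/ω_ring = N3/(N1+N3); set equal to 73/112  ⇒  N3/N1 = (73/112)/(1 − 73/112) = 73/39
N3 = N1 + 2·N2  ⇒  N2/N1 = (N3/N1 − 1)/2 = (73/39 − 1)/2 = 17/39
smallest multiple with N1 ≥ 12 and N2 ≥ 10: k = 1  ⇒  N1 = 1·39 = 39, N2 = 1·17 = 17 (N1 ≤ 40, N2 ≤ 30, N2 ≠ N1 ✓), N3 = 39 + 2·17 = 73
check: N3/(N1+N3) with N1 = 39, N3 = 73 gives 73/112; |achieved − target| = 0 ≤ 73/11200 ✓

N1=39 N2=17 achieved=73/112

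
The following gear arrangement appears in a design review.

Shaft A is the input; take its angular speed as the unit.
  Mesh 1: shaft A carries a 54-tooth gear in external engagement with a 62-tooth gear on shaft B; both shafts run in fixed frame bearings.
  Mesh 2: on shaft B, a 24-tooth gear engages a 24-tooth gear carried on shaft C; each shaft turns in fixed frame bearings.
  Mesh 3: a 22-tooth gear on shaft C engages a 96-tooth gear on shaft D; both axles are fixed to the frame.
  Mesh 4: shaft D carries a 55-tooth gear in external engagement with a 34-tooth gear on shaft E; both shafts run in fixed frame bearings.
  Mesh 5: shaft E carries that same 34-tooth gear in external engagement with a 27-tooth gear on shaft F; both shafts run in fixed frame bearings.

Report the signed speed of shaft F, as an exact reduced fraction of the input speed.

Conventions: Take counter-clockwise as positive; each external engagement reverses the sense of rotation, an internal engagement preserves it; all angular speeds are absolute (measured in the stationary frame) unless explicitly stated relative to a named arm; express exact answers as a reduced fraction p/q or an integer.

5-mesh fixed-axis compound train (all bearings frame-fixed)
mesh 1 [54T→62T]: |ω|/ω_in = 1×54/62 = 27/31, sense flips to −
mesh 2 [24T→24T]: |ω|/ω_in = (27/31)×24/24 = 27/31, sense flips to +
mesh 3 [22T→96T]: |ω|/ω_in = (27/31)×22/96 = 99/496, sense flips to −
mesh 4 [55T→34T]: |ω|/ω_in = (99/496)×55/34 = 5445/16864, sense flips to +
mesh 5 [34T→27T]: |ω|/ω_in = (5445/16864)×34/27 = 605/1488, sense flips to −
signed output speed (× input speed) = -605/1488

-605/1488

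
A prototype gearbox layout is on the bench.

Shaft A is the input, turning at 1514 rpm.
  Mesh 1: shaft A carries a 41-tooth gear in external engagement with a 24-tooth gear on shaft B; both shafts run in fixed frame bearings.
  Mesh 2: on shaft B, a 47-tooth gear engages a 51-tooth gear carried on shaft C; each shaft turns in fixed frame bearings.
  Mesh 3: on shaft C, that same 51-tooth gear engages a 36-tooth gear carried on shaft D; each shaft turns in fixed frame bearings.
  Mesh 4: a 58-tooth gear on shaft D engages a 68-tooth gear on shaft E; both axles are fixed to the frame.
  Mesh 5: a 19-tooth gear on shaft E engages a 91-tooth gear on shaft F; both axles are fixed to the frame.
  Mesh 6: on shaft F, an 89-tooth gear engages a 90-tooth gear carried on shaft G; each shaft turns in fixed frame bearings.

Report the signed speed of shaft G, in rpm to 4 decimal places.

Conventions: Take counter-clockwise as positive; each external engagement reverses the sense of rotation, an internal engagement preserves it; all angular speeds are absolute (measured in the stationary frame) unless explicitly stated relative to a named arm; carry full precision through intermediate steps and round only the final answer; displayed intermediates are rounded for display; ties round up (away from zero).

topology: fixed-axis compound train — 6 meshes, A→G
mesh 1 [41T→24T]: ω = 1514.0000×41/24 = 2586.4167 rpm, sense flips to −
mesh 2 [47T→51T]: ω = 2586.4167×47/51 = 2383.5605 rpm, sense flips to +
mesh 3 [51T→36T]: ω = 2383.5605×51/36 = 3376.7106 rpm, sense flips to −
mesh 4 [58T→68T]: ω = 3376.7106×58/68 = 2880.1356 rpm, sense flips to +
mesh 5 [19T→91T]: ω = 2880.1356×19/91 = 601.3470 rpm, sense flips to −
mesh 6 [89T→90T]: ω = 601.3470×89/90 = 594.6654 rpm, sense flips to +
signed output speed = +594.6654 rpm

+594.6654 rpm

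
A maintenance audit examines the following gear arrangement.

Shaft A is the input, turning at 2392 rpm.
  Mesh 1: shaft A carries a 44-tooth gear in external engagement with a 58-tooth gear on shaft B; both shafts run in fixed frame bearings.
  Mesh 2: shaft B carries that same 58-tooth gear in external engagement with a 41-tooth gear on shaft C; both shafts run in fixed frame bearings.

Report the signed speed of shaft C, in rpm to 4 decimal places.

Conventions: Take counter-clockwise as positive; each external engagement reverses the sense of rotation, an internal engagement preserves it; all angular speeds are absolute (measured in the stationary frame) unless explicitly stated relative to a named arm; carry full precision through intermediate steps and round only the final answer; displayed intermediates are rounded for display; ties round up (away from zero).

+2567.0244 rpm

topology: fixed-axis compound train — 2 meshes, A→C
mesh 1 [44T→58T]: ω = 2392.0000×44/58 = 1814.6207 rpm, sense flips to −
mesh 2 [58T→41T]: ω = 1814.6207×58/41 = 2567.0244 rpm, sense flips to +
signed output speed = +2567.0244 rpm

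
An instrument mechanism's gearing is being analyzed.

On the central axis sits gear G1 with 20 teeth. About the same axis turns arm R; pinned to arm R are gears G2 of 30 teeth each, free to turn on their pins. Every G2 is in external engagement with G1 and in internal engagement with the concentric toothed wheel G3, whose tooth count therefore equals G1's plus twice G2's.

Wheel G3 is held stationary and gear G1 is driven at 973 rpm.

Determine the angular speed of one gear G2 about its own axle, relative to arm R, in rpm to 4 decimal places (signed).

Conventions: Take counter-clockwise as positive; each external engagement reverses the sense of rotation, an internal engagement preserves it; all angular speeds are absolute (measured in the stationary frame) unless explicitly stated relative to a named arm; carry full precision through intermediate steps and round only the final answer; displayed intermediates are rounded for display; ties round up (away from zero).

topology: planetary set — G1 20T / G2 30T / G3 80T, arm = carrier (Willis)
normalise by the input: solve with ω_sun = 1, then scale by 973 rpm
ring teeth: 20 + 2·30 = 80
20(ω_sun−ω_arm) = −80(ω_ring−ω_arm),  ω_ring = 0, ω_sun = 1
20(1−ω_arm) = −80(0−ω_arm)  ⇒  100·ω_arm = 20  ⇒  ω_arm = 1/5
sun–planet mesh: 20·(1−1/5) = −30·(ω_p−ω_arm)  ⇒  ω_p−ω_arm = -8/15
scale: ω_p−ω_arm = -8/15 × 973 rpm = -518.9333 rpm

-518.9333 rpm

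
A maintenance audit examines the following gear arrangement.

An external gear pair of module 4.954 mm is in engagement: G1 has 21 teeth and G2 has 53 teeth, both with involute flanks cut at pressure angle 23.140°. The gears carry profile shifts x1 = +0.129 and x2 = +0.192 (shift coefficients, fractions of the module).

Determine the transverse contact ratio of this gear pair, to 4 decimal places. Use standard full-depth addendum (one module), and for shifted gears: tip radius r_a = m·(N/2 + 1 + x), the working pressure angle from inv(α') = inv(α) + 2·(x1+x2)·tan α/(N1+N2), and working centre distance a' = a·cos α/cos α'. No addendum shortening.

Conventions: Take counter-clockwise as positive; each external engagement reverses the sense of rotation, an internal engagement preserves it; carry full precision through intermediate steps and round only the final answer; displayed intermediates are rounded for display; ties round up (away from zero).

class = single-mesh tooth geometry [involute pair 21T × 53T, m = 4.954]
base radii: r_b1 = 47.832096, r_b2 = 120.719098
tip radii: r_a1 = 57.610066, r_a2 = 137.186168
inv(α') = inv(23.140°) + 2·(+0.129+0.192)·tan α/(21+53) = 0.02720000  ⇒  α' = 24.24299°
a' = a·cos α / cos α' = 183.2980·cos 23.140°/cos 24.24299° = 184.852956
action lengths: √(r_a1²−r_b1²) = 32.109350, √(r_a2²−r_b2²) = 65.168581
base pitch p_b = π·m·cos α = 14.311330
CR = (32.109350 + 65.168581 − 184.852956·sin 24.24299°)/14.311330 = 1.493638
contact ratio ≈ 1.4936

1.4936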